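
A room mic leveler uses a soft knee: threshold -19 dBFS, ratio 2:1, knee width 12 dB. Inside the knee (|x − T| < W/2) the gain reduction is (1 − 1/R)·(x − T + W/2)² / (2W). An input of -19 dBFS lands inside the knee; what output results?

-19.75 dBFS

x − T + W/2 = -19 − (-19) + 6 = 6.
GR = (1 − 1/2) × 6² / 24 = 0.5 × 36 / 24 = 0.75 dB.
Output = -19 − 0.75 = -19.75 dBFS.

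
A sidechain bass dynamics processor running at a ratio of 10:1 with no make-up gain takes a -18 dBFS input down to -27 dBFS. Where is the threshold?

Let T be the threshold. Output overshoot = (input overshoot)/R, so -27 − T = (-18 − T)/10.
10·(-27 − T) = -18 − T → 9·T = -270 − (-18) = -252.
T = -252/9 = -28 dBFS.

-28 dBFS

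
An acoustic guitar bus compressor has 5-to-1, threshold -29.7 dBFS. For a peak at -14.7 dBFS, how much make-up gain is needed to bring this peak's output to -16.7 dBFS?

10 dB

The peak compresses to -29.7 + 15/5 = -26.7 dBFS.
To reach -16.7 dBFS requires -16.7 − (-26.7) = 10 dB of make-up.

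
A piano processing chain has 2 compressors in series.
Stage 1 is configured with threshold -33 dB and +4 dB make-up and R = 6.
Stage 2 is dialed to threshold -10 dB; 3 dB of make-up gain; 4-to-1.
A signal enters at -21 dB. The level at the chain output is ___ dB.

Stage 1: overshoot 12 dB → 12/6 = 2 dB → -31 dB; +4 dB make-up → -27 dB.
Stage 2: -27 dB ≤ -10 dB, so stage 2 doesn't engage; make-up brings it to -24 dB.

-24 dB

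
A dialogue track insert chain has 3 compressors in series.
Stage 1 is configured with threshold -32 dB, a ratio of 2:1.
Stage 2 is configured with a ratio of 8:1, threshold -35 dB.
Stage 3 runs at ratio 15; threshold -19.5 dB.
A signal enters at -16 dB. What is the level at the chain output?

Stage 1: -16 dB is 16 dB over -32 dB; at 2:1 that becomes 8 dB over, giving -24 dB.
Stage 2: overshoot 11 dB → 11/8 = 1.375 dB → -33.625 dB.
Stage 3: below threshold (-33.625 ≤ -19.5); passes unchanged; output -33.625 dB.

-33.625 dB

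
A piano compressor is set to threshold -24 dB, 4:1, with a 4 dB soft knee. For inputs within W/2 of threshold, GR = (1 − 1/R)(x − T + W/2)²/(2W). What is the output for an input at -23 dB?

x − T + W/2 = -23 − (-24) + 2 = 3.
GR = (1 − 1/4) × 3² / 8 = 0.75 × 9 / 8 = 0.84375 dB.
Output = -23 − 0.84375 = -23.84375 dB.

-23.84375 dB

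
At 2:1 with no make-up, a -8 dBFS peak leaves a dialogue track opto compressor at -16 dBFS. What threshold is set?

Let T be the threshold. Output overshoot = (input overshoot)/R, so -16 − T = (-8 − T)/2.
2·(-16 − T) = -8 − T → 1·T = -32 − (-8) = -24.
T = -24/1 = -24 dBFS.

-24 dBFS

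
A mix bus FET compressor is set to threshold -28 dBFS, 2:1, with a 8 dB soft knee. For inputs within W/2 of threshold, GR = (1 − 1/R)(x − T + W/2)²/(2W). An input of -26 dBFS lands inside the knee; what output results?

x − T + W/2 = -26 − (-28) + 4 = 6.
GR = (1 − 1/2) × 6² / 16 = 0.5 × 36 / 16 = 1.125 dB.
Output = -26 − 1.125 = -27.125 dBFS.

-27.125 dBFS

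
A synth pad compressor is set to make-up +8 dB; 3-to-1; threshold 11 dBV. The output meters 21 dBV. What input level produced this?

Stripping the +8 dB make-up gives 13 dBV at the gain stage.
That's 2 dB above the 11 dBV threshold.
Input overshoot = R × output overshoot = 6 dB → input = 11 + 6 = 17 dBV.

17 dBV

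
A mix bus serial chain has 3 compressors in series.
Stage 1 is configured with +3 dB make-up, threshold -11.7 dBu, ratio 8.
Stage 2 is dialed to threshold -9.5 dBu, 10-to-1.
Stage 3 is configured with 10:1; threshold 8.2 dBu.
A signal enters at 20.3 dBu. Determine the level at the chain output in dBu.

-9.02 dBu

Stage 1: 20.3 dBu is 32 dB over -11.7 dBu; at 8:1 that becomes 4 dB over, giving -7.7 dBu; +3 dB make-up → -4.7 dBu.
Stage 2: -4.7 dBu is 4.8 dB over -9.5 dBu; at 10:1 that becomes 0.48 dB over, giving -9.02 dBu.
Stage 3: below threshold (-9.02 ≤ 8.2); passes unchanged; output -9.02 dBu.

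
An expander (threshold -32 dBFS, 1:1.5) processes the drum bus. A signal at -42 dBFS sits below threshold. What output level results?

-47 dBFS

Below threshold, a 1:1.5 expander applies gain = (1.5−1)×(T − x) of attenuation.
(1.5−1) × 10 = 5 dB, so output = -42 − 5 = -47 dBFS.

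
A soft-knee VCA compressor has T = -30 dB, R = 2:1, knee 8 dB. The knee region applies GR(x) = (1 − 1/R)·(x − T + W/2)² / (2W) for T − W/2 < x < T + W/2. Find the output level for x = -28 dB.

-29.125 dB

x − T + W/2 = -28 − (-30) + 4 = 6.
GR = (1 − 1/2) × 6² / 16 = 0.5 × 36 / 16 = 1.125 dB.
Output = -28 − 1.125 = -29.125 dB.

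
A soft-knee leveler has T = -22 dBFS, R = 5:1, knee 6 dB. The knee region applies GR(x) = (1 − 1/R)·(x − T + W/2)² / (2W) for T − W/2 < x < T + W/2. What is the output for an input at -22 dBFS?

x − T + W/2 = -22 − (-22) + 3 = 3.
GR = (1 − 1/5) × 3² / 12 = 0.8 × 9 / 12 = 0.6 dB.
Output = -22 − 0.6 = -22.6 dBFS.

-22.6 dBFS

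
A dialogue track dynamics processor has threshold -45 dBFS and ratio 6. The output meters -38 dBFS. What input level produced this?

-3 dBFS

The compressed level sits -38 − (-45) = 7 dB over threshold.
Before 6:1 compression the overshoot was 7 × 6 = 42 dB, so input = -45 + 42 = -3 dBFS.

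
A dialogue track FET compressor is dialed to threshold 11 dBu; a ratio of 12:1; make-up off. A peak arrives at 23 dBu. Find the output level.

12 dBu

23 dBu sits 12 dB over threshold.
The 12 dB excess becomes 1 dB after 12:1 reduction.
So the level is 11 + 1 = 12 dBu.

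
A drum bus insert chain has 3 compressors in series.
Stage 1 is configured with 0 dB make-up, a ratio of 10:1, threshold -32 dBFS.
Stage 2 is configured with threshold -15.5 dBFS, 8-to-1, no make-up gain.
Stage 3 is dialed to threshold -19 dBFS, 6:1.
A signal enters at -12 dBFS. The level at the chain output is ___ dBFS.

-30 dBFS

Stage 1: overshoot 20 dB → 20/10 = 2 dB → -30 dBFS.
Stage 2: below threshold (-30 ≤ -15.5); passes unchanged; output -30 dBFS.
Stage 3: below threshold (-30 ≤ -19); passes unchanged; output -30 dBFS.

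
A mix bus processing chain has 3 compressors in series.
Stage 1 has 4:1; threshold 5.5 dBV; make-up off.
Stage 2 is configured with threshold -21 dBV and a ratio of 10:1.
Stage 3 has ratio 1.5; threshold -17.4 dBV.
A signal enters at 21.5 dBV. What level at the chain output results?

Stage 1: 16 dB above 5.5 dBV, reduced 4:1 to 4 dB above → 9.5 dBV.
Stage 2: overshoot 30.5 dB → 30.5/10 = 3.05 dB → -17.95 dBV.
Stage 3: -17.95 dBV is at or below the -17.4 dBV threshold — no compression; output -17.95 dBV.

-17.95 dBV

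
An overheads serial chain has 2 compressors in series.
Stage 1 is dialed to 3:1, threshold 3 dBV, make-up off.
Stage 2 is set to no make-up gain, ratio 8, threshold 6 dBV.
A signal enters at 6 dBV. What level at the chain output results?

Stage 1: 6 dBV is 3 dB over 3 dBV; at 3:1 that becomes 1 dB over, giving 4 dBV.
Stage 2: 4 dBV is at or below the 6 dBV threshold — no compression; output 4 dBV.

4 dBV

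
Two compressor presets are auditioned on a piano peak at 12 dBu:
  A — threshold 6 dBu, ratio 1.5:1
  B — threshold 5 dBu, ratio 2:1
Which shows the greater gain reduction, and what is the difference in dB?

A: GR = 6 − 6/1.5 = 2 dB.
B: GR = 7 − 7/2 = 3.5 dB.
B applies 1.5 dB more gain reduction.

B, by 1.5 dB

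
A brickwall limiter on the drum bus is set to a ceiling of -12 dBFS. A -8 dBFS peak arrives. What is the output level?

A brickwall limiter is an ∞:1 compressor: any input above the ceiling is clamped to -12 dBFS.

-12 dBFS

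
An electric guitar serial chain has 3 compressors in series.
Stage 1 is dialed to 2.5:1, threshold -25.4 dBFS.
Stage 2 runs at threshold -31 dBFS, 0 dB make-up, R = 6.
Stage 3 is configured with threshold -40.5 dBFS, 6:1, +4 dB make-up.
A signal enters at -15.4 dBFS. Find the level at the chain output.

-34.65 dBFS

Stage 1: -15.4 dBFS is 10 dB over -25.4 dBFS; at 2.5:1 that becomes 4 dB over, giving -21.4 dBFS.
Stage 2: 9.6 dB above -31 dBFS, reduced 6:1 to 1.6 dB above → -29.4 dBFS.
Stage 3: -29.4 dBFS is 11.1 dB over -40.5 dBFS; at 6:1 that becomes 1.85 dB over, giving -38.65 dBFS; +4 dB make-up → -34.65 dBFS.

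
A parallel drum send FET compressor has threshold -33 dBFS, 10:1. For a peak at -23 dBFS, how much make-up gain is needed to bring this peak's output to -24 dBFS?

Without make-up, output = threshold + overshoot/10 = -33 + 1 = -32 dBFS.
Gap to target: 8 dB.

8 dB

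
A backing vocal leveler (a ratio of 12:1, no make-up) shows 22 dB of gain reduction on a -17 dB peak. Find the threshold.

-41 dB

Gain reduction = -17 − (-39) = 22 dB; output overshoot = GR / (R − 1) = 22 / 11 = 2 dB.
Threshold = output − output overshoot = -39 − 2 = -41 dB.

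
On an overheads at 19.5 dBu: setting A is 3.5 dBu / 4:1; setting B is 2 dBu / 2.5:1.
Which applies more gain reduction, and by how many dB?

A, by 1.5 dB

A: 16 dB over, compressed to 4 dB over, so 12 dB of GR.
B: 17.5 dB over, compressed to 7 dB over, so 10.5 dB of GR.
Difference: 1.5 dB in favour of A.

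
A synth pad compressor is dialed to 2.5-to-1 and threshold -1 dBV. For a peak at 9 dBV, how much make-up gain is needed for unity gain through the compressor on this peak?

6 dB

Without make-up, output = threshold + overshoot/2.5 = -1 + 4 = 3 dBV.
Gap to target: 6 dB.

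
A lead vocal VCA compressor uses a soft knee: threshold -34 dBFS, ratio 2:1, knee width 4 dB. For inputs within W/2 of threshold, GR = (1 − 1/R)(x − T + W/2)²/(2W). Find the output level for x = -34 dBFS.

-34.25 dBFS

x − T + W/2 = -34 − (-34) + 2 = 2.
GR = (1 − 1/2) × 2² / 8 = 0.5 × 4 / 8 = 0.25 dB.
Output = -34 − 0.25 = -34.25 dBFS.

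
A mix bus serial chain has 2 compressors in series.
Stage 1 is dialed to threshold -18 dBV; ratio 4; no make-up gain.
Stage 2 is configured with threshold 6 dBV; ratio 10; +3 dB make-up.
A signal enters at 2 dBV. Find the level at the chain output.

-10 dBV

Stage 1: overshoot 20 dB → 20/4 = 5 dB → -13 dBV.
Stage 2: below threshold (-13 ≤ 6); passes unchanged; make-up brings it to -10 dBV.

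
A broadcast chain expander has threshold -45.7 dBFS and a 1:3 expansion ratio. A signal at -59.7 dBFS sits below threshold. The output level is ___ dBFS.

-87.7 dBFS

Undershoot = (-45.7) − (-59.7) = 14 dB.
At 1:3, that expands to 42 dB under threshold.
Output = -45.7 − 42 = -87.7 dBFS.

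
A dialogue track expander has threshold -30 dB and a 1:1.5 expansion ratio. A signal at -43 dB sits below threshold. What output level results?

-49.5 dB

Below threshold, a 1:1.5 expander applies gain = (1.5−1)×(T − x) of attenuation.
(1.5−1) × 13 = 6.5 dB, so output = -43 − 6.5 = -49.5 dB.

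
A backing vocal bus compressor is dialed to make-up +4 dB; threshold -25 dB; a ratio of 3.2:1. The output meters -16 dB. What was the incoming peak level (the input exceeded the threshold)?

-9 dB

Stripping the +4 dB make-up gives -20 dB at the gain stage.
That's 5 dB above the -25 dB threshold.
Undo the ratio: input overshoot = 5 × 3.2 = 16 dB, giving input = -9 dB.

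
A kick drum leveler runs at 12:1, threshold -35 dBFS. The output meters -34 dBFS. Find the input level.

The compressed level sits -34 − (-35) = 1 dB over threshold.
Before 12:1 compression the overshoot was 1 × 12 = 12 dB, so input = -35 + 12 = -23 dBFS.

-23 dBFS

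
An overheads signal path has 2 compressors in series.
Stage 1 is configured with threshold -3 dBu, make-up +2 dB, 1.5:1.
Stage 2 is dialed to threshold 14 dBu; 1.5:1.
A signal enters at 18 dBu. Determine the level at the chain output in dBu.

13 dBu

Stage 1: 18 dBu is 21 dB over -3 dBu; at 1.5:1 that becomes 14 dB over, giving 11 dBu; +2 dB make-up → 13 dBu.
Stage 2: 13 dBu ≤ 14 dBu, so stage 2 doesn't engage; output 13 dBu.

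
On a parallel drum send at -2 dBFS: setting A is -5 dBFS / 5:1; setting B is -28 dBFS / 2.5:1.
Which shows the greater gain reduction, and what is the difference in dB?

A: 3 dB over, compressed to 0.6 dB over, so 2.4 dB of GR.
B: 26 dB over, compressed to 10.4 dB over, so 15.6 dB of GR.
B reduces 13.2 dB more.

B, by 13.2 dB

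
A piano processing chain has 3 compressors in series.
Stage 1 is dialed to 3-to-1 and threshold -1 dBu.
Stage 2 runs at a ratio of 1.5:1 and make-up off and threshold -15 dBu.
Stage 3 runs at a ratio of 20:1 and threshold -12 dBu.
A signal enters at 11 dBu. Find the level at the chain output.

-11.55 dBu

Stage 1: 12 dB above -1 dBu, reduced 3:1 to 4 dB above → 3 dBu.
Stage 2: overshoot 18 dB → 18/1.5 = 12 dB → -3 dBu.
Stage 3: -3 dBu is 9 dB over -12 dBu; at 20:1 that becomes 0.45 dB over, giving -11.55 dBu.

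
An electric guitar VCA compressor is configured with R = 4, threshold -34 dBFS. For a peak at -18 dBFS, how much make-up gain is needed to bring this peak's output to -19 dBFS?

11 dB

Without make-up, output = threshold + overshoot/4 = -34 + 4 = -30 dBFS.
Gap to target: 11 dB.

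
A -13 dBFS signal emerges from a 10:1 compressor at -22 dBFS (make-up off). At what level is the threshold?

Let T be the threshold. Output overshoot = (input overshoot)/R, so -22 − T = (-13 − T)/10.
10·(-22 − T) = -13 − T → 9·T = -220 − (-13) = -207.
T = -207/9 = -23 dBFS.

-23 dBFS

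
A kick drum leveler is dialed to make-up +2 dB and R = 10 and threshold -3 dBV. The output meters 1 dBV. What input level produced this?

17 dBV

Before make-up, the level was 1 − 2 = -1 dBV.
The compressed level sits -1 − (-3) = 2 dB over threshold.
Undo the ratio: input overshoot = 2 × 10 = 20 dB, giving input = 17 dBV.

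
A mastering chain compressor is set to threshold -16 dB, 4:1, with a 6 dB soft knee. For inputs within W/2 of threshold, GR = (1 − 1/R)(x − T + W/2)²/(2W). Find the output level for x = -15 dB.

x − T + W/2 = -15 − (-16) + 3 = 4.
GR = (1 − 1/4) × 4² / 12 = 0.75 × 16 / 12 = 1 dB.
Output = -15 − 1 = -16 dB.

-16 dB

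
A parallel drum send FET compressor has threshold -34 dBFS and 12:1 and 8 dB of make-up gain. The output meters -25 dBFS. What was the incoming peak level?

-22 dBFS

Stripping the +8 dB make-up gives -33 dBFS at the gain stage.
Post-compression overshoot = -33 − (-34) = 1 dB.
Undo the ratio: input overshoot = 1 × 12 = 12 dB, giving input = -22 dBFS.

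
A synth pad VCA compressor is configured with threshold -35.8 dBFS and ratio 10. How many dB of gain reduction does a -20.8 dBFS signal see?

Overshoot = -20.8 − (-35.8) = 15 dB.
At 10:1, output sits 15/10 = 1.5 dB above threshold.
GR = overshoot in − overshoot out = 15 − 1.5 = 13.5 dB.

13.5 dB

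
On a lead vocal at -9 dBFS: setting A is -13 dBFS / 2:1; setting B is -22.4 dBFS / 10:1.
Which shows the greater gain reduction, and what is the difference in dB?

A: overshoot 4 dB → output overshoot 2 dB → GR 2 dB.
B: overshoot 13.4 dB → output overshoot 1.34 dB → GR 12.06 dB.
B applies 10.06 dB more gain reduction.

B, by 10.06 dB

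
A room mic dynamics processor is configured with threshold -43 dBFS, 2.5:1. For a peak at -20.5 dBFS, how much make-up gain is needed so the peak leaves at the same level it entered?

Without make-up, output = threshold + overshoot/2.5 = -43 + 9 = -34 dBFS.
Gap to target: 13.5 dB.

13.5 dB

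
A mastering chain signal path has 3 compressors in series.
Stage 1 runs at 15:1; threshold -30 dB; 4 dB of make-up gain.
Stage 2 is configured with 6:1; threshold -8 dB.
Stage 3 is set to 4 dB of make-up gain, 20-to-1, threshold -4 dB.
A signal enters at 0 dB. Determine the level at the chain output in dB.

Stage 1: 30 dB above -30 dB, reduced 15:1 to 2 dB above → -28 dB; +4 dB make-up → -24 dB.
Stage 2: below threshold (-24 ≤ -8); passes unchanged; output -24 dB.
Stage 3: -24 dB ≤ -4 dB, so stage 3 doesn't engage; make-up brings it to -20 dB.

-20 dB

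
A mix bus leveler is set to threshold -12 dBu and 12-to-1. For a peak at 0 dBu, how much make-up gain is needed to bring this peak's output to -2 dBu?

Without make-up, output = threshold + overshoot/12 = -12 + 1 = -11 dBu.
Gap to target: 9 dB.

9 dB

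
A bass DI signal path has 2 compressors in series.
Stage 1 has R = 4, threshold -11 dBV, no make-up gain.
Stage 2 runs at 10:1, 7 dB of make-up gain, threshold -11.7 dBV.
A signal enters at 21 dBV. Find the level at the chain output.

Stage 1: 32 dB above -11 dBV, reduced 4:1 to 8 dB above → -3 dBV.
Stage 2: 8.7 dB above -11.7 dBV, reduced 10:1 to 0.87 dB above → -10.83 dBV; +7 dB make-up → -3.83 dBV.

-3.83 dBV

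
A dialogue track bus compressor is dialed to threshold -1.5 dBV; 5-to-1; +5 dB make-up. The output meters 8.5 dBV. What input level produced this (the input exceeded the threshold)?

Stripping the +5 dB make-up gives 3.5 dBV at the gain stage.
That's 5 dB above the -1.5 dBV threshold.
Before 5:1 compression the overshoot was 5 × 5 = 25 dB, so input = -1.5 + 25 = 23.5 dBV.

23.5 dBV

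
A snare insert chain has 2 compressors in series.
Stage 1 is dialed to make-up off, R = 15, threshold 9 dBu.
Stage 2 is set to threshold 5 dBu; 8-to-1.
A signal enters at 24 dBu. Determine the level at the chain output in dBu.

Stage 1: 15 dB above 9 dBu, reduced 15:1 to 1 dB above → 10 dBu.
Stage 2: overshoot 5 dB → 5/8 = 0.625 dB → 5.625 dBu.

5.625 dBu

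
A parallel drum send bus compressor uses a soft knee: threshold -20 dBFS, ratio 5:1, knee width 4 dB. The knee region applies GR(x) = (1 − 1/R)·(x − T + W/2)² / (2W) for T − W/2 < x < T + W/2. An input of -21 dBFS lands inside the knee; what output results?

-21.1 dBFS

x − T + W/2 = -21 − (-20) + 2 = 1.
GR = (1 − 1/5) × 1² / 8 = 0.8 × 1 / 8 = 0.1 dB.
Output = -21 − 0.1 = -21.1 dBFS.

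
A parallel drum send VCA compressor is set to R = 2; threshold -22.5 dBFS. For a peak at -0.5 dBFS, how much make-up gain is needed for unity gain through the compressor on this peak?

Without make-up, output = threshold + overshoot/2 = -22.5 + 11 = -11.5 dBFS.
Gap to target: 11 dB.

11 dB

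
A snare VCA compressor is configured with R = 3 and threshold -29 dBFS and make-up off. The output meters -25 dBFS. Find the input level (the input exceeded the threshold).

-17 dBFS

Post-compression overshoot = -25 − (-29) = 4 dB.
Undo the ratio: input overshoot = 4 × 3 = 12 dB, giving input = -17 dBFS.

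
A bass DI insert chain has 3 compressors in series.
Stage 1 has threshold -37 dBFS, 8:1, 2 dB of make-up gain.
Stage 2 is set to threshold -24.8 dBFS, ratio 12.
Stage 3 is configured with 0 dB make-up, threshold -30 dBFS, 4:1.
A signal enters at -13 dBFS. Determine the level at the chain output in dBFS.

-32 dBFS

Stage 1: overshoot 24 dB → 24/8 = 3 dB → -34 dBFS; +2 dB make-up → -32 dBFS.
Stage 2: below threshold (-32 ≤ -24.8); passes unchanged; output -32 dBFS.
Stage 3: -32 dBFS is at or below the -30 dBFS threshold — no compression; output -32 dBFS.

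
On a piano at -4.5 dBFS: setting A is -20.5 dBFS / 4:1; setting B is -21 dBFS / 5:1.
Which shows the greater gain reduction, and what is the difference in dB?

A: GR = 16 − 16/4 = 12 dB.
B: GR = 16.5 − 16.5/5 = 13.2 dB.
Difference: 1.2 dB in favour of B.

B, by 1.2 dB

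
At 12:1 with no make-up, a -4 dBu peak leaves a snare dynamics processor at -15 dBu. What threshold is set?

Let T be the threshold. Output overshoot = (input overshoot)/R, so -15 − T = (-4 − T)/12.
12·(-15 − T) = -4 − T → 11·T = -180 − (-4) = -176.
T = -176/11 = -16 dBu.

-16 dBu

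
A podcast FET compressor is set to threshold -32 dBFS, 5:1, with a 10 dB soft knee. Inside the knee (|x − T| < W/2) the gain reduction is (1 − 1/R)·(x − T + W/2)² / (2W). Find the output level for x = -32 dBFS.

x − T + W/2 = -32 − (-32) + 5 = 5.
GR = (1 − 1/5) × 5² / 20 = 0.8 × 25 / 20 = 1 dB.
Output = -32 − 1 = -33 dBFS.

-33 dBFS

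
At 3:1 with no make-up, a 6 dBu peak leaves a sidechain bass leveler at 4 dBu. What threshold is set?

Input is 3 dB above T (since output overshoot × R = input overshoot: (4 − T)·3 = 6 − T gives T = 3 dBu).
Check: 3 + (6 − 3)/3 = 3 + 1 = 4 dBu. ✓

3 dBu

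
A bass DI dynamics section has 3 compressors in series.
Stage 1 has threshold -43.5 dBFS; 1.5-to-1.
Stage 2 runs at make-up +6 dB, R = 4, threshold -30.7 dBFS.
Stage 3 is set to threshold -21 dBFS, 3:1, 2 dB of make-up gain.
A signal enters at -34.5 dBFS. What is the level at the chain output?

Stage 1: 9 dB above -43.5 dBFS, reduced 1.5:1 to 6 dB above → -37.5 dBFS.
Stage 2: -37.5 dBFS ≤ -30.7 dBFS, so stage 2 doesn't engage; make-up brings it to -31.5 dBFS.
Stage 3: -31.5 dBFS ≤ -21 dBFS, so stage 3 doesn't engage; make-up brings it to -29.5 dBFS.

-29.5 dBFS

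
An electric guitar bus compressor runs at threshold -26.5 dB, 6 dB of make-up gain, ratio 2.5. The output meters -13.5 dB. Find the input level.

-9 dB

Stripping the +6 dB make-up gives -19.5 dB at the gain stage.
Post-compression overshoot = -19.5 − (-26.5) = 7 dB.
Input overshoot = R × output overshoot = 17.5 dB → input = -26.5 + 17.5 = -9 dB.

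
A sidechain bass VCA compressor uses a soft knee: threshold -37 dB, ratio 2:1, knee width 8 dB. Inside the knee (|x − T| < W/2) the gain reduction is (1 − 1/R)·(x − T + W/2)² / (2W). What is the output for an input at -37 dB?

-37.5 dB

x − T + W/2 = -37 − (-37) + 4 = 4.
GR = (1 − 1/2) × 4² / 16 = 0.5 × 16 / 16 = 0.5 dB.
Output = -37 − 0.5 = -37.5 dB.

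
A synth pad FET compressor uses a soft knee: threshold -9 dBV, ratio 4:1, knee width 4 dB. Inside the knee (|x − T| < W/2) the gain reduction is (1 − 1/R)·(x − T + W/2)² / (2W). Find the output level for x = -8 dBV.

x − T + W/2 = -8 − (-9) + 2 = 3.
GR = (1 − 1/4) × 3² / 8 = 0.75 × 9 / 8 = 0.84375 dB.
Output = -8 − 0.84375 = -8.84375 dBV.

-8.84375 dBV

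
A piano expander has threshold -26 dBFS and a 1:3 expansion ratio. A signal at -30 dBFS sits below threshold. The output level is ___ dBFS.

-38 dBFS

Below threshold, a 1:3 expander applies gain = (3−1)×(T − x) of attenuation.
(3−1) × 4 = 8 dB, so output = -30 − 8 = -38 dBFS.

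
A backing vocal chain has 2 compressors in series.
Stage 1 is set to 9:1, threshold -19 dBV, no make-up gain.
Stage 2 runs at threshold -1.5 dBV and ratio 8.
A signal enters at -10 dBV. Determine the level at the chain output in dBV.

Stage 1: -10 dBV is 9 dB over -19 dBV; at 9:1 that becomes 1 dB over, giving -18 dBV.
Stage 2: -18 dBV ≤ -1.5 dBV, so stage 2 doesn't engage; output -18 dBV.

-18 dBV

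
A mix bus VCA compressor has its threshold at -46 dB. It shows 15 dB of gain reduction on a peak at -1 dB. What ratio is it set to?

1.5:1

Input overshoot = -1 − (-46) = 45 dB.
Output overshoot = 45 − 15 = 30 dB.
Ratio = input overshoot / output overshoot = 45 / 30 = 1.5.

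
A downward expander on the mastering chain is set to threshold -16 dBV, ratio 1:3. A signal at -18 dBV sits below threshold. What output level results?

-22 dBV

The input is 2 dB below the -16 dBV threshold.
A 1:3 expander multiplies undershoot by 3: 2 × 3 = 6 dB below threshold.
Output = -16 − 6 = -22 dBV.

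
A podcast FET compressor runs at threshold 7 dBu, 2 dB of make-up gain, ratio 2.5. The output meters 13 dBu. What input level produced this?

17 dBu

Before make-up, the level was 13 − 2 = 11 dBu.
The compressed level sits 11 − 7 = 4 dB over threshold.
Undo the ratio: input overshoot = 4 × 2.5 = 10 dB, giving input = 17 dBu.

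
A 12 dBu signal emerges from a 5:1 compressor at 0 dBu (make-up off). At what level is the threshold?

-3 dBu

Input is 15 dB above T (since output overshoot × R = input overshoot: (0 − T)·5 = 12 − T gives T = -3 dBu).
Check: -3 + (12 − (-3))/5 = -3 + 3 = 0 dBu. ✓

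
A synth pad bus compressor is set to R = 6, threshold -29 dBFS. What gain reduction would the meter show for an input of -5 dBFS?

Overshoot = -5 − (-29) = 24 dB.
A 6:1 ratio leaves 4 dB of that excess.
Gain reduction = 24 − 4 = 20 dB.

20 dB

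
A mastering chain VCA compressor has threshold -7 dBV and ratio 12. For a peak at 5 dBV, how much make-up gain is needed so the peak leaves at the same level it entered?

Overshoot 12 dB → 12/12 = 1 dB after compression, so the compressed level is -7 + 1 = -6 dBV.
Make-up = target − compressed = 5 − (-6) = 11 dB.

11 dB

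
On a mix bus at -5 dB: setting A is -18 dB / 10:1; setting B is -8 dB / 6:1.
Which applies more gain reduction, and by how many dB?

A, by 9.2 dB

A: 13 dB over, compressed to 1.3 dB over, so 11.7 dB of GR.
B: 3 dB over, compressed to 0.5 dB over, so 2.5 dB of GR.
A applies 9.2 dB more gain reduction.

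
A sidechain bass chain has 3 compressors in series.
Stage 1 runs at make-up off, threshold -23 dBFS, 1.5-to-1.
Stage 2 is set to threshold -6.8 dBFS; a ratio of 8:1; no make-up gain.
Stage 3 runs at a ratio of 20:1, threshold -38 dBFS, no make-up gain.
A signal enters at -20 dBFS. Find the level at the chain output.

Stage 1: overshoot 3 dB → 3/1.5 = 2 dB → -21 dBFS.
Stage 2: below threshold (-21 ≤ -6.8); passes unchanged; output -21 dBFS.
Stage 3: overshoot 17 dB → 17/20 = 0.85 dB → -37.15 dBFS.

-37.15 dBFS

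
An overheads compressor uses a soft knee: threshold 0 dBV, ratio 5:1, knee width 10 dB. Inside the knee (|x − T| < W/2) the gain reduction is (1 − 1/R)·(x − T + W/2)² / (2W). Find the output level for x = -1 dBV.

-1.64 dBV

x − T + W/2 = -1 − 0 + 5 = 4.
GR = (1 − 1/5) × 4² / 20 = 0.8 × 16 / 20 = 0.64 dB.
Output = -1 − 0.64 = -1.64 dBV.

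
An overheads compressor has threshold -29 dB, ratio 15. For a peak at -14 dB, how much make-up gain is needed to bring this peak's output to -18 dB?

Without make-up, output = threshold + overshoot/15 = -29 + 1 = -28 dB.
Gap to target: 10 dB.

10 dB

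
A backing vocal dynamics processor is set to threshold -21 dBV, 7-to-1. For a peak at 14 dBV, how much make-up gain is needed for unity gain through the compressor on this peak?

30 dB

Without make-up, output = threshold + overshoot/7 = -21 + 5 = -16 dBV.
Gap to target: 30 dB.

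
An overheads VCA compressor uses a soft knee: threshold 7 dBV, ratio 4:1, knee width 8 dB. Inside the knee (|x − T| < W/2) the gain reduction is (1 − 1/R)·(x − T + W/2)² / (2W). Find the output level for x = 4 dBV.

3.953125 dBV

x − T + W/2 = 4 − 7 + 4 = 1.
GR = (1 − 1/4) × 1² / 16 = 0.75 × 1 / 16 = 0.046875 dB.
Output = 4 − 0.046875 = 3.953125 dBV.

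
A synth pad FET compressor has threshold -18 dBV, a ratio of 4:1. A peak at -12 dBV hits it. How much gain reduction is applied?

4.5 dB

-12 dBV exceeds the threshold by 6 dB.
A 4:1 ratio leaves 1.5 dB of that excess.
Gain reduction = 6 − 1.5 = 4.5 dB.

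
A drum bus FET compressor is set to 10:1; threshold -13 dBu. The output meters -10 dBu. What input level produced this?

17 dBu

Post-compression overshoot = -10 − (-13) = 3 dB.
Before 10:1 compression the overshoot was 3 × 10 = 30 dB, so input = -13 + 30 = 17 dBu.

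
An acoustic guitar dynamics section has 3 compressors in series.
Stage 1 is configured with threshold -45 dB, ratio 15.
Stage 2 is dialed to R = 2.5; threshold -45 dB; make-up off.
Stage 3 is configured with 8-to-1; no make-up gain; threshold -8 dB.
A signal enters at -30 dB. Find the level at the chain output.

Stage 1: -30 dB is 15 dB over -45 dB; at 15:1 that becomes 1 dB over, giving -44 dB.
Stage 2: 1 dB above -45 dB, reduced 2.5:1 to 0.4 dB above → -44.6 dB.
Stage 3: -44.6 dB ≤ -8 dB, so stage 3 doesn't engage; output -44.6 dB.

-44.6 dB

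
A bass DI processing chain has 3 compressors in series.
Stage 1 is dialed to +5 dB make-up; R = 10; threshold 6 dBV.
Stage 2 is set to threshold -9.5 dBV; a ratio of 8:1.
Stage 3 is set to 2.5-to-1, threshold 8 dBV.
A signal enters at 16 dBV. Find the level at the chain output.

Stage 1: 10 dB above 6 dBV, reduced 10:1 to 1 dB above → 7 dBV; +5 dB make-up → 12 dBV.
Stage 2: 21.5 dB above -9.5 dBV, reduced 8:1 to 2.6875 dB above → -6.8125 dBV.
Stage 3: -6.8125 dBV is at or below the 8 dBV threshold — no compression; output -6.8125 dBV.

-6.8125 dBV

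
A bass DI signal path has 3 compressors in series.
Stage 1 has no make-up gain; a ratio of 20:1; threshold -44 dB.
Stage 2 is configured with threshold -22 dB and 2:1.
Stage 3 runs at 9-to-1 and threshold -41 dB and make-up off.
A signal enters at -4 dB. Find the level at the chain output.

Stage 1: 40 dB above -44 dB, reduced 20:1 to 2 dB above → -42 dB.
Stage 2: -42 dB is at or below the -22 dB threshold — no compression; output -42 dB.
Stage 3: -42 dB is at or below the -41 dB threshold — no compression; output -42 dB.

-42 dB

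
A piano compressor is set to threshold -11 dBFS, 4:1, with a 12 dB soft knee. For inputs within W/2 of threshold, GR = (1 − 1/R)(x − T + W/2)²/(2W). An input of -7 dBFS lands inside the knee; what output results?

x − T + W/2 = -7 − (-11) + 6 = 10.
GR = (1 − 1/4) × 10² / 24 = 0.75 × 100 / 24 = 3.125 dB.
Output = -7 − 3.125 = -10.125 dBFS.

-10.125 dBFS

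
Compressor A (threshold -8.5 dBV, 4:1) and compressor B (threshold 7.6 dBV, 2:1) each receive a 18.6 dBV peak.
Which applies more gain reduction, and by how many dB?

A, by 14.825 dB

A: 27.1 dB over, compressed to 6.775 dB over, so 20.325 dB of GR.
B: 11 dB over, compressed to 5.5 dB over, so 5.5 dB of GR.
A reduces 14.825 dB more.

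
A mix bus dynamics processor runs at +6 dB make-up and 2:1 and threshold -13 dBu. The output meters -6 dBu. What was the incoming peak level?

-11 dBu

Stripping the +6 dB make-up gives -12 dBu at the gain stage.
Post-compression overshoot = -12 − (-13) = 1 dB.
Before 2:1 compression the overshoot was 1 × 2 = 2 dB, so input = -13 + 2 = -11 dBu.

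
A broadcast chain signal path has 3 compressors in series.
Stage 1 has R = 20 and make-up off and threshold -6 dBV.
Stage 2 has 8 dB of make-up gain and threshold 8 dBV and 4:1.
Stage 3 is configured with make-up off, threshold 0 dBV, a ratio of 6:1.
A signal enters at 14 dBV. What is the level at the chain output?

0.5 dBV

Stage 1: 20 dB above -6 dBV, reduced 20:1 to 1 dB above → -5 dBV.
Stage 2: -5 dBV ≤ 8 dBV, so stage 2 doesn't engage; make-up brings it to 3 dBV.
Stage 3: overshoot 3 dB → 3/6 = 0.5 dB → 0.5 dBV.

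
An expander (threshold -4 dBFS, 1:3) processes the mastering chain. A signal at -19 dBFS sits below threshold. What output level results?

-49 dBFS

Undershoot = (-4) − (-19) = 15 dB.
At 1:3, that expands to 45 dB under threshold.
Output = -4 − 45 = -49 dBFS.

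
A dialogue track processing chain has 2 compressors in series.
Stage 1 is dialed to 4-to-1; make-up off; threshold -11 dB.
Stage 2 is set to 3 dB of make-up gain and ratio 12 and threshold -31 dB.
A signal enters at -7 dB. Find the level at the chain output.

Stage 1: overshoot 4 dB → 4/4 = 1 dB → -10 dB.
Stage 2: overshoot 21 dB → 21/12 = 1.75 dB → -29.25 dB; +3 dB make-up → -26.25 dB.

-26.25 dB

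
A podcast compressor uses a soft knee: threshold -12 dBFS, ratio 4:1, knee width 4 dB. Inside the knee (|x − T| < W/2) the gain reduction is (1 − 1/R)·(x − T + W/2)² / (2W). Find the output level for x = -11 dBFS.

x − T + W/2 = -11 − (-12) + 2 = 3.
GR = (1 − 1/4) × 3² / 8 = 0.75 × 9 / 8 = 0.84375 dB.
Output = -11 − 0.84375 = -11.84375 dBFS.

-11.84375 dBFS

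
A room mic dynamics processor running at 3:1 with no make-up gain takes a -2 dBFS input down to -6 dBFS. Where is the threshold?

-8 dBFS

Let T be the threshold. Output overshoot = (input overshoot)/R, so -6 − T = (-2 − T)/3.
3·(-6 − T) = -2 − T → 2·T = -18 − (-2) = -16.
T = -16/2 = -8 dBFS.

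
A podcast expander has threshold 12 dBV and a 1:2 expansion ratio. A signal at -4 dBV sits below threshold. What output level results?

Below threshold, a 1:2 expander applies gain = (2−1)×(T − x) of attenuation.
(2−1) × 16 = 16 dB, so output = -4 − 16 = -20 dBV.

-20 dBV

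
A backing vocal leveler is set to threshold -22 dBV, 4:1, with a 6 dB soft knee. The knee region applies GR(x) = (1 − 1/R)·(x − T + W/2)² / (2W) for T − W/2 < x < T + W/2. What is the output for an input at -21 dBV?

-22 dBV

x − T + W/2 = -21 − (-22) + 3 = 4.
GR = (1 − 1/4) × 4² / 12 = 0.75 × 16 / 12 = 1 dB.
Output = -21 − 1 = -22 dBV.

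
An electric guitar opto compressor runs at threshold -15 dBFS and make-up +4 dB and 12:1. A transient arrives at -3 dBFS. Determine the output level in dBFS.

-10 dBFS

Overshoot: -3 − (-15) = 12 dB.
12:1 compression reduces that to 12/12 = 1 dB over.
That puts the output at -14 dBFS; make-up adds 4 dB, giving -10 dBFS.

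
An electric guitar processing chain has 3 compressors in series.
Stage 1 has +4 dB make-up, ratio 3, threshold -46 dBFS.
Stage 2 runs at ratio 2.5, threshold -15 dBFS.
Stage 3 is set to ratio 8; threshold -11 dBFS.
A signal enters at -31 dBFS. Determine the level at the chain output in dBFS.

-37 dBFS

Stage 1: -31 dBFS is 15 dB over -46 dBFS; at 3:1 that becomes 5 dB over, giving -41 dBFS; +4 dB make-up → -37 dBFS.
Stage 2: below threshold (-37 ≤ -15); passes unchanged; output -37 dBFS.
Stage 3: -37 dBFS is at or below the -11 dBFS threshold — no compression; output -37 dBFS.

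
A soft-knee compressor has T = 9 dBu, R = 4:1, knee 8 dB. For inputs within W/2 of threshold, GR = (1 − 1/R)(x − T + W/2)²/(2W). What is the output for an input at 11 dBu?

x − T + W/2 = 11 − 9 + 4 = 6.
GR = (1 − 1/4) × 6² / 16 = 0.75 × 36 / 16 = 1.6875 dB.
Output = 11 − 1.6875 = 9.3125 dBu.

9.3125 dBu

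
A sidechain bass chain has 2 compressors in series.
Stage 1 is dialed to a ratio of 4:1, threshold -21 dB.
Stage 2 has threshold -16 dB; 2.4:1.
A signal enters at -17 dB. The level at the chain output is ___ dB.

Stage 1: overshoot 4 dB → 4/4 = 1 dB → -20 dB.
Stage 2: -20 dB is at or below the -16 dB threshold — no compression; output -20 dB.

-20 dB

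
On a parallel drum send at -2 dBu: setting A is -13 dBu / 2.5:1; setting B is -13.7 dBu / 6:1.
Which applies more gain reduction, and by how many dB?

A: overshoot 11 dB → output overshoot 4.4 dB → GR 6.6 dB.
B: overshoot 11.7 dB → output overshoot 1.95 dB → GR 9.75 dB.
Difference: 3.15 dB in favour of B.

B, by 3.15 dB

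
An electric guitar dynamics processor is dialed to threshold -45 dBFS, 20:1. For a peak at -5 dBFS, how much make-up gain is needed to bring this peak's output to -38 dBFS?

The peak compresses to -45 + 40/20 = -43 dBFS.
To reach -38 dBFS requires -38 − (-43) = 5 dB of make-up.

5 dB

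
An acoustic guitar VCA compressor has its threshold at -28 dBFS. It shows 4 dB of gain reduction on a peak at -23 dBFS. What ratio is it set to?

5:1

Input overshoot = -23 − (-28) = 5 dB.
Output overshoot = 5 − 4 = 1 dB.
Ratio = input overshoot / output overshoot = 5 / 1 = 5.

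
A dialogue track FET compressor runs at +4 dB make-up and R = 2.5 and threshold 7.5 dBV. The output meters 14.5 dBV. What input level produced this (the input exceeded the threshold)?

Stripping the +4 dB make-up gives 10.5 dBV at the gain stage.
The compressed level sits 10.5 − 7.5 = 3 dB over threshold.
Undo the ratio: input overshoot = 3 × 2.5 = 7.5 dB, giving input = 15 dBV.

15 dBV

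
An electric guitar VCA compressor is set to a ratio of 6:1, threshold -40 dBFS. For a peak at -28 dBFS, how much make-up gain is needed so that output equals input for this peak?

10 dB

The peak compresses to -40 + 12/6 = -38 dBFS.
To reach -28 dBFS requires -28 − (-38) = 10 dB of make-up.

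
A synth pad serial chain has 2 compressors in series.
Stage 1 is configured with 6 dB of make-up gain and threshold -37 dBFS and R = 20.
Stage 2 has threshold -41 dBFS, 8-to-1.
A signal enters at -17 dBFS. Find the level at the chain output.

-39.625 dBFS

Stage 1: overshoot 20 dB → 20/20 = 1 dB → -36 dBFS; +6 dB make-up → -30 dBFS.
Stage 2: -30 dBFS is 11 dB over -41 dBFS; at 8:1 that becomes 1.375 dB over, giving -39.625 dBFS.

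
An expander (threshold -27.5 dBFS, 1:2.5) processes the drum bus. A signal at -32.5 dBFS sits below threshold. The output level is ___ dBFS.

Undershoot = (-27.5) − (-32.5) = 5 dB.
At 1:2.5, that expands to 12.5 dB under threshold.
Output = -27.5 − 12.5 = -40 dBFS.

-40 dBFS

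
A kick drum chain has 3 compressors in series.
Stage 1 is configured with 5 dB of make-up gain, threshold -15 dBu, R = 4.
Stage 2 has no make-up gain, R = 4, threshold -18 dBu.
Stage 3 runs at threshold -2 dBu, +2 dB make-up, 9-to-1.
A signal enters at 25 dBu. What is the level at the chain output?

Stage 1: 40 dB above -15 dBu, reduced 4:1 to 10 dB above → -5 dBu; +5 dB make-up → 0 dBu.
Stage 2: 18 dB above -18 dBu, reduced 4:1 to 4.5 dB above → -13.5 dBu.
Stage 3: -13.5 dBu ≤ -2 dBu, so stage 3 doesn't engage; make-up brings it to -11.5 dBu.

-11.5 dBu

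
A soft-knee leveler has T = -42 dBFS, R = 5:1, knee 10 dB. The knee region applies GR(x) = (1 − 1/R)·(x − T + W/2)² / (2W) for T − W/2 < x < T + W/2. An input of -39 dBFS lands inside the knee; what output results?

-41.56 dBFS

x − T + W/2 = -39 − (-42) + 5 = 8.
GR = (1 − 1/5) × 8² / 20 = 0.8 × 64 / 20 = 2.56 dB.
Output = -39 − 2.56 = -41.56 dBFS.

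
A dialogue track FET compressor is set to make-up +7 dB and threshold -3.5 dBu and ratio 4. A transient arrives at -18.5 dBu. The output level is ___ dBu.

-11.5 dBu

-18.5 dBu is 15 dB below the -3.5 dBu threshold, so no gain reduction is applied.
Make-up gain adds 7 dB: -18.5 + 7 = -11.5 dBu.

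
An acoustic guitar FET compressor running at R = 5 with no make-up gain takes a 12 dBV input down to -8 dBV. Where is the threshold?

-13 dBV

Input is 25 dB above T (since output overshoot × R = input overshoot: (-8 − T)·5 = 12 − T gives T = -13 dBV).
Check: -13 + (12 − (-13))/5 = -13 + 5 = -8 dBV. ✓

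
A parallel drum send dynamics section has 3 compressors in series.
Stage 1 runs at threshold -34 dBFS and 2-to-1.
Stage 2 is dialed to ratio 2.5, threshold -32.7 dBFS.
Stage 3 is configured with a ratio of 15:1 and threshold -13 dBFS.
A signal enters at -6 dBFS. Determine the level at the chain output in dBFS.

-27.62 dBFS

Stage 1: overshoot 28 dB → 28/2 = 14 dB → -20 dBFS.
Stage 2: overshoot 12.7 dB → 12.7/2.5 = 5.08 dB → -27.62 dBFS.
Stage 3: -27.62 dBFS is at or below the -13 dBFS threshold — no compression; output -27.62 dBFS.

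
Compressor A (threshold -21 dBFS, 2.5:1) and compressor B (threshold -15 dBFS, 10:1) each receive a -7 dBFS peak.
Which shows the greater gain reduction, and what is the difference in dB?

A: GR = 14 − 14/2.5 = 8.4 dB.
B: GR = 8 − 8/10 = 7.2 dB.
Difference: 1.2 dB in favour of A.

A, by 1.2 dB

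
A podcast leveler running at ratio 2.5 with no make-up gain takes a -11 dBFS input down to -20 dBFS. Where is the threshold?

Let T be the threshold. Output overshoot = (input overshoot)/R, so -20 − T = (-11 − T)/2.5.
2.5·(-20 − T) = -11 − T → 1.5·T = -50 − (-11) = -39.
T = -39/1.5 = -26 dBFS.

-26 dBFS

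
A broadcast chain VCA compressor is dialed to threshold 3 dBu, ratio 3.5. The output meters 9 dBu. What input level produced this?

24 dBu

That's 6 dB above the 3 dBu threshold.
Undo the ratio: input overshoot = 6 × 3.5 = 21 dB, giving input = 24 dBu.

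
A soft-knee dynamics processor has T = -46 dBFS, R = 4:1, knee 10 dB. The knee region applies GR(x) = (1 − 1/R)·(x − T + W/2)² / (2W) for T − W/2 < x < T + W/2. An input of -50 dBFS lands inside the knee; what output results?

x − T + W/2 = -50 − (-46) + 5 = 1.
GR = (1 − 1/4) × 1² / 20 = 0.75 × 1 / 20 = 0.0375 dB.
Output = -50 − 0.0375 = -50.0375 dBFS.

-50.0375 dBFS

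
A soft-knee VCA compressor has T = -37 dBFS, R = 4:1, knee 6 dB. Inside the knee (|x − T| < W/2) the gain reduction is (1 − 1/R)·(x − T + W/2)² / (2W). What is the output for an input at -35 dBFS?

x − T + W/2 = -35 − (-37) + 3 = 5.
GR = (1 − 1/4) × 5² / 12 = 0.75 × 25 / 12 = 1.5625 dB.
Output = -35 − 1.5625 = -36.5625 dBFS.

-36.5625 dBFS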